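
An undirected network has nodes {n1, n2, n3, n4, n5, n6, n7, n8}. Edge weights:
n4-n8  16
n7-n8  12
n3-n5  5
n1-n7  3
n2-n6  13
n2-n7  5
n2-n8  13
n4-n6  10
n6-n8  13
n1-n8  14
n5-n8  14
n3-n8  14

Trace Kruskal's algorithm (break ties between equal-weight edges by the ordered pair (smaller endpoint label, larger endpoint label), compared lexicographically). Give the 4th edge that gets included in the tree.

n4-n6

Kruskal: consider edges lightest-first.
n1-n7 (3): add — endpoints in different components.
n2-n7 (5): add — endpoints in different components.
n3-n5 (5): add — endpoints in different components.
n4-n6 (10): add — endpoints in different components.
n7-n8 (12): add — endpoints in different components.
n2-n6 (13): add — endpoints in different components.
n2-n8 (13): skip — n8 and n2 already connected.
n6-n8 (13): skip — n6 and n8 already connected.
n1-n8 (14): skip — n8 and n1 already connected.
n3-n8 (14): add — endpoints in different components.
The 4th edge added is n4-n6.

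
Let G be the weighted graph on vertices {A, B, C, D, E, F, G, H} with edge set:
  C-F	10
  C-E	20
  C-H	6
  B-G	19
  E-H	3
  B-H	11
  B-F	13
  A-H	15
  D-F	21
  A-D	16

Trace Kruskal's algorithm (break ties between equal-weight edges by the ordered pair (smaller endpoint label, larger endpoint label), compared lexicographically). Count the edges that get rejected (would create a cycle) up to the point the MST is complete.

1

Sort edges by weight, then run Kruskal:
E-H (3): add — endpoints in different components.
C-H (6): add — endpoints in different components.
C-F (10): add — endpoints in different components.
B-H (11): add — endpoints in different components.
B-F (13): skip — B and F already connected.
A-H (15): add — endpoints in different components.
A-D (16): add — endpoints in different components.
B-G (19): add — endpoints in different components.
Edges rejected before the tree was complete: 1.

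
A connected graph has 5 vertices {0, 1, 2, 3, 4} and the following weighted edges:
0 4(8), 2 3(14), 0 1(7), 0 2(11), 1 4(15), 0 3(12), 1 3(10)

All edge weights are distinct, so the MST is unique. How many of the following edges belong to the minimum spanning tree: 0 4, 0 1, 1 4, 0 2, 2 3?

Kruskal: consider edges lightest-first.
0 1 (7): add — endpoints in different components.
0 4 (8): add — endpoints in different components.
1 3 (10): add — endpoints in different components.
0 2 (11): add — endpoints in different components.
MST edge set: {0 1, 0 4, 1 3, 0 2}.
Of the listed edges, {0 4, 0 1, 0 2} are in the MST → 3.

3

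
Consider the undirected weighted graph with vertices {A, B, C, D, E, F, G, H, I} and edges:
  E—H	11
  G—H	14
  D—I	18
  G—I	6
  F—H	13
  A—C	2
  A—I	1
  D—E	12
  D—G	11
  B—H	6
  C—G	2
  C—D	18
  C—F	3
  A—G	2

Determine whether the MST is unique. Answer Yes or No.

Kruskal's algorithm — process edges by increasing weight (ties by edge label):
A—I (1): add — endpoints in different components.
A—C (2): add — endpoints in different components.
A—G (2): add — endpoints in different components.
C—G (2): skip — C and G already connected.
C—F (3): add — endpoints in different components.
B—H (6): add — endpoints in different components.
G—I (6): skip — G and I already connected.
D—G (11): add — endpoints in different components.
E—H (11): add — endpoints in different components.
D—E (12): add — endpoints in different components.
Non-tree edge C—G has weight 2, equal to the heaviest edge on its tree cycle — swapping gives another MST of the same weight. Not unique.

No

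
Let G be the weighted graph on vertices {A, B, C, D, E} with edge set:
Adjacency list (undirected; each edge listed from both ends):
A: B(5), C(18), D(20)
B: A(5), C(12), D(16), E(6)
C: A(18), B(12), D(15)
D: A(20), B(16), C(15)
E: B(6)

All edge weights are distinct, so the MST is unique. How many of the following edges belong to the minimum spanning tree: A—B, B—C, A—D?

2

Kruskal: consider edges lightest-first.
A—B (5): add. Components now {A,B} {C} {D} {E}
B—E (6): add. Components now {A,B,E} {C} {D}
B—C (12): add. Components now {A,B,C,E} {D}
C—D (15): add. Components now {A,B,C,D,E}
MST edge set: {A—B, B—E, B—C, C—D}.
Of the listed edges, {A—B, B—C} are in the MST → 2.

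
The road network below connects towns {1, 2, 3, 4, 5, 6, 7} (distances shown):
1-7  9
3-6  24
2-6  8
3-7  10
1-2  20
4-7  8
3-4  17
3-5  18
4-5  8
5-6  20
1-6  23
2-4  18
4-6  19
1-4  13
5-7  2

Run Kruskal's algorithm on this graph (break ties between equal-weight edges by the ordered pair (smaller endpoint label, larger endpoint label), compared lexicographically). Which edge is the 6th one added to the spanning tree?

Sort edges by weight, then run Kruskal:
5-7 (2): add — endpoints in different components.
2-6 (8): add — endpoints in different components.
4-5 (8): add — endpoints in different components.
4-7 (8): skip — 4 and 7 already connected.
1-7 (9): add — endpoints in different components.
3-7 (10): add — endpoints in different components.
1-4 (13): skip — 1 and 4 already connected.
3-4 (17): skip — 3 and 4 already connected.
2-4 (18): add — endpoints in different components.
The 6th edge added is 2-4.

2-4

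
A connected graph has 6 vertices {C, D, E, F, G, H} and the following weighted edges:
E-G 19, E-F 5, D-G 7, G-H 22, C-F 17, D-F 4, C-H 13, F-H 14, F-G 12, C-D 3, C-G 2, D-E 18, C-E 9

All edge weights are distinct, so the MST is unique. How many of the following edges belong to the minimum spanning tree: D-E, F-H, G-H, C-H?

Kruskal's algorithm — process edges by increasing weight (ties by edge label):
C-G (2): add. Components now {C,G} {D} {E} {F} {H}
C-D (3): add. Components now {C,D,G} {E} {F} {H}
D-F (4): add. Components now {C,D,F,G} {E} {H}
E-F (5): add. Components now {C,D,E,F,G} {H}
D-G (7): skip — D and G already connected.
C-E (9): skip — C and E already connected.
F-G (12): skip — F and G already connected.
C-H (13): add. Components now {C,D,E,F,G,H}
MST edge set: {C-G, C-D, D-F, E-F, C-H}.
Of the listed edges, {C-H} are in the MST → 1.

1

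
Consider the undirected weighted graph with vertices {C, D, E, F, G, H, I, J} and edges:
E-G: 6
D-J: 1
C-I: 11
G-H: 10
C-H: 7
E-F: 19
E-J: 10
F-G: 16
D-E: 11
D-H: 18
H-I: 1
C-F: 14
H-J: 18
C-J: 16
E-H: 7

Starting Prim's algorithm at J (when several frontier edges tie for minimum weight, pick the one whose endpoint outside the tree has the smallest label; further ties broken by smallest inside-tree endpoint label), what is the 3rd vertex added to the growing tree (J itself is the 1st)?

Prim's algorithm from J:
Step 1: cheapest edge leaving the tree is D-J (1); add D.
Step 2: cheapest edge leaving the tree is E-J (10); add E.
Step 3: cheapest edge leaving the tree is E-G (6); add G.
Step 4: cheapest edge leaving the tree is E-H (7); add H.
Step 5: cheapest edge leaving the tree is H-I (1); add I.
Step 6: cheapest edge leaving the tree is C-H (7); add C.
Step 7: cheapest edge leaving the tree is C-F (14); add F.
Vertex order: J, D, E, G, H, I, C, F. The 3rd vertex is E.

E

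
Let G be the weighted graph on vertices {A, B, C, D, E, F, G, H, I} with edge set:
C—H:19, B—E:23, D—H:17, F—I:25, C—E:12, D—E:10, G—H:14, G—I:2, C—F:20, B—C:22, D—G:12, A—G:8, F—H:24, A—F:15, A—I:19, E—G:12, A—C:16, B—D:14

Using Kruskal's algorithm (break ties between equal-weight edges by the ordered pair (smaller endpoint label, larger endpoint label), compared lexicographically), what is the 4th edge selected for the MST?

C-E

Kruskal: consider edges lightest-first.
G—I (2): add — endpoints in different components.
A—G (8): add — endpoints in different components.
D—E (10): add — endpoints in different components.
C—E (12): add — endpoints in different components.
D—G (12): add — endpoints in different components.
E—G (12): skip — E and G already connected.
B—D (14): add — endpoints in different components.
G—H (14): add — endpoints in different components.
A—F (15): add — endpoints in different components.
The 4th edge added is C—E.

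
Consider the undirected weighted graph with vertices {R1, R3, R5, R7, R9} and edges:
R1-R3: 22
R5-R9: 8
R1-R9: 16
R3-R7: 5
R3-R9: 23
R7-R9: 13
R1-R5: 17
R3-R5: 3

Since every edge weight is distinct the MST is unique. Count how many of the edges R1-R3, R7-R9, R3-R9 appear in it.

0

Kruskal: consider edges lightest-first.
R3-R5 (3): add — endpoints in different components.
R3-R7 (5): add — endpoints in different components.
R5-R9 (8): add — endpoints in different components.
R7-R9 (13): skip — R7 and R9 already connected.
R1-R9 (16): add — endpoints in different components.
MST edge set: {R3-R5, R3-R7, R5-R9, R1-R9}.
Of the listed edges, {} are in the MST → 0.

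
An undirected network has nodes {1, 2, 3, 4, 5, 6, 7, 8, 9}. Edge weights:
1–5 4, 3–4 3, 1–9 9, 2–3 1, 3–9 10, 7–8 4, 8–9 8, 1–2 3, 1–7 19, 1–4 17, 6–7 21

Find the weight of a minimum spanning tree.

Sort edges by weight, then run Kruskal:
2–3 (1): add — endpoints in different components.
1–2 (3): add — endpoints in different components.
3–4 (3): add — endpoints in different components.
1–5 (4): add — endpoints in different components.
7–8 (4): add — endpoints in different components.
8–9 (8): add — endpoints in different components.
1–9 (9): add — endpoints in different components.
3–9 (10): skip — 3 and 9 already connected.
1–4 (17): skip — 1 and 4 already connected.
1–7 (19): skip — 1 and 7 already connected.
6–7 (21): add — endpoints in different components.
MST edges: 2–3, 1–2, 3–4, 1–5, 7–8, 8–9, 1–9, 6–7; total weight 1+3+3+4+4+8+9+21 = 53.

53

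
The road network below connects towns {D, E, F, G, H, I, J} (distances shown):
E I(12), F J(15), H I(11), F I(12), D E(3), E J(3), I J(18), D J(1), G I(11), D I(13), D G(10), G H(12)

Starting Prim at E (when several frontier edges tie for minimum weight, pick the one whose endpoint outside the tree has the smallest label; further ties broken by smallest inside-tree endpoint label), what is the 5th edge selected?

Grow the tree from E using Prim:
Step 1: frontier [D E 3, E J 3, E I 12] → take D E (3); add D.
Step 2: frontier [D J 1, D G 10, D I 13, E J 3, E I 12] → take D J (1); add J.
Step 3: frontier [D G 10, D I 13, E I 12, F J 15, I J 18] → take D G (10); add G.
Step 4: frontier [D I 13, E I 12, G I 11, G H 12, F J 15, I J 18] → take G I (11); add I.
Step 5: frontier [G H 12, H I 11, F I 12, F J 15] → take H I (11); add H.
Step 6: frontier [F I 12, F J 15] → take F I (12); add F.
The 5th edge added is H I.

H-I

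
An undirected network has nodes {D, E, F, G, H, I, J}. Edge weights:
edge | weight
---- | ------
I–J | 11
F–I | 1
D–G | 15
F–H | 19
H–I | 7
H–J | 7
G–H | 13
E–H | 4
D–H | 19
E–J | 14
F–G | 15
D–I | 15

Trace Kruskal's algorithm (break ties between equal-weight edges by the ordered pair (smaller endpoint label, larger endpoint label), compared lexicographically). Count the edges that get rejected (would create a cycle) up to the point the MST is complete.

Sort edges by weight, then run Kruskal:
F–I (1): add. Components now {D} {E} {F,I} {G} {H} {J}
E–H (4): add. Components now {D} {E,H} {F,I} {G} {J}
H–I (7): add. Components now {D} {E,F,H,I} {G} {J}
H–J (7): add. Components now {D} {E,F,H,I,J} {G}
I–J (11): skip — I and J already connected.
G–H (13): add. Components now {D} {E,F,G,H,I,J}
E–J (14): skip — E and J already connected.
D–G (15): add. Components now {D,E,F,G,H,I,J}
Edges rejected before the tree was complete: 2.

2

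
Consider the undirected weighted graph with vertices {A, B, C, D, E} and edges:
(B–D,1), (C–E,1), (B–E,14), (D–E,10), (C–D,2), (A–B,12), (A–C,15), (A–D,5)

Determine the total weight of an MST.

Prim, starting at E.
Step 1: cheapest edge leaving the tree is C–E (1); add C.
Step 2: cheapest edge leaving the tree is C–D (2); add D.
Step 3: cheapest edge leaving the tree is B–D (1); add B.
Step 4: cheapest edge leaving the tree is A–D (5); add A.
MST edges: C–E, C–D, B–D, A–D; total weight 1+2+1+5 = 9.

9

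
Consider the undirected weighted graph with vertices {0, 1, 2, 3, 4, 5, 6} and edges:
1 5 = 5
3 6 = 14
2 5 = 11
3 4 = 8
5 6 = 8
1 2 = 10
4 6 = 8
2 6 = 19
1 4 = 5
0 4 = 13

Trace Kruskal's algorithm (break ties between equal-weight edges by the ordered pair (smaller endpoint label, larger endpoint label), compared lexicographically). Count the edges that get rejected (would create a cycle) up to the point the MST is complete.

Sort edges by weight, then run Kruskal:
1 4 (5): add. Components now {0} {1,4} {2} {3} {5} {6}
1 5 (5): add. Components now {0} {1,4,5} {2} {3} {6}
3 4 (8): add. Components now {0} {1,3,4,5} {2} {6}
4 6 (8): add. Components now {0} {1,3,4,5,6} {2}
5 6 (8): skip — 5 and 6 already connected.
1 2 (10): add. Components now {0} {1,2,3,4,5,6}
2 5 (11): skip — 2 and 5 already connected.
0 4 (13): add. Components now {0,1,2,3,4,5,6}
Edges rejected before the tree was complete: 2.

2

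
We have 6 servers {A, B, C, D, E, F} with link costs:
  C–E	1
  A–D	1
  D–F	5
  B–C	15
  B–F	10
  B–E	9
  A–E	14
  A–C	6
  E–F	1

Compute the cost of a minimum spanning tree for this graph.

17

Grow the tree from B using Prim:
Step 1: frontier [B–E 9, B–F 10, B–C 15] → take B–E (9); add E.
Step 2: frontier [B–F 10, B–C 15, C–E 1, E–F 1, A–E 14] → take C–E (1); add C.
Step 3: frontier [B–F 10, A–C 6, E–F 1, A–E 14] → take E–F (1); add F.
Step 4: frontier [A–C 6, A–E 14, D–F 5] → take D–F (5); add D.
Step 5: frontier [A–C 6, A–D 1, A–E 14] → take A–D (1); add A.
MST edges: B–E, C–E, E–F, D–F, A–D; total weight 9+1+1+5+1 = 17.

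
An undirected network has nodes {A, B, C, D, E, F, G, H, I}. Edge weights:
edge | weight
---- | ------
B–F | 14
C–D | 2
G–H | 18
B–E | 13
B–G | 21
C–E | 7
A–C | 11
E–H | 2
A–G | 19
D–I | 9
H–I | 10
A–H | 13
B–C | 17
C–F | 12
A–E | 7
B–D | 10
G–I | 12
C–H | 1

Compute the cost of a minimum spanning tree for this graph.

Kruskal's algorithm — process edges by increasing weight (ties by edge label):
C–H (1): add — endpoints in different components.
C–D (2): add — endpoints in different components.
E–H (2): add — endpoints in different components.
A–E (7): add — endpoints in different components.
C–E (7): skip — C and E already connected.
D–I (9): add — endpoints in different components.
B–D (10): add — endpoints in different components.
H–I (10): skip — H and I already connected.
A–C (11): skip — A and C already connected.
C–F (12): add — endpoints in different components.
G–I (12): add — endpoints in different components.
MST edges: C–H, C–D, E–H, A–E, D–I, B–D, C–F, G–I; total weight 1+2+2+7+9+10+12+12 = 55.

55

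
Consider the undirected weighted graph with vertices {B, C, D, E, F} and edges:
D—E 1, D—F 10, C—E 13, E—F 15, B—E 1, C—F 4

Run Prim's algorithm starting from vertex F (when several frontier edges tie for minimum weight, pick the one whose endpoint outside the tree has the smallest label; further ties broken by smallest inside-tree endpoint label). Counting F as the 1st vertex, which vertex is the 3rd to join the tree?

D

Grow the tree from F using Prim:
Step 1: cheapest edge leaving the tree is C—F (4); add C.
Step 2: cheapest edge leaving the tree is D—F (10); add D.
Step 3: cheapest edge leaving the tree is D—E (1); add E.
Step 4: cheapest edge leaving the tree is B—E (1); add B.
Vertex order: F, C, D, E, B. The 3rd vertex is D.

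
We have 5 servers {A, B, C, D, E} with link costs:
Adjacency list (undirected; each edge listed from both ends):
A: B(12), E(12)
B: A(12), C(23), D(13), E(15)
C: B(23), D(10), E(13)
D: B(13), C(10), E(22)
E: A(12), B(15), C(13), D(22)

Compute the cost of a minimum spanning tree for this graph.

Kruskal: consider edges lightest-first.
C-D (10): add. Components now {A} {B} {C,D} {E}
A-B (12): add. Components now {A,B} {C,D} {E}
A-E (12): add. Components now {A,B,E} {C,D}
B-D (13): add. Components now {A,B,C,D,E}
MST edges: C-D, A-B, A-E, B-D; total weight 10+12+12+13 = 47.

47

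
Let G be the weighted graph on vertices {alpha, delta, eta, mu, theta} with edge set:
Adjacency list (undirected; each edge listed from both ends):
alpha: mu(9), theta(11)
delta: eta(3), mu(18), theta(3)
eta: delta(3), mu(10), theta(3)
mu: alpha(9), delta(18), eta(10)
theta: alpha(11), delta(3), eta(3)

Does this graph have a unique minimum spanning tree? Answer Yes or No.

Kruskal: consider edges lightest-first.
delta-eta (3): add. Components now {delta,eta} {mu} {alpha} {theta}
delta-theta (3): add. Components now {delta,eta,theta} {mu} {alpha}
eta-theta (3): skip — eta and theta already connected.
alpha-mu (9): add. Components now {delta,eta,theta} {alpha,mu}
eta-mu (10): add. Components now {alpha,delta,eta,mu,theta}
Non-tree edge eta-theta has weight 3, equal to the heaviest edge on its tree cycle — swapping gives another MST of the same weight. Not unique.

No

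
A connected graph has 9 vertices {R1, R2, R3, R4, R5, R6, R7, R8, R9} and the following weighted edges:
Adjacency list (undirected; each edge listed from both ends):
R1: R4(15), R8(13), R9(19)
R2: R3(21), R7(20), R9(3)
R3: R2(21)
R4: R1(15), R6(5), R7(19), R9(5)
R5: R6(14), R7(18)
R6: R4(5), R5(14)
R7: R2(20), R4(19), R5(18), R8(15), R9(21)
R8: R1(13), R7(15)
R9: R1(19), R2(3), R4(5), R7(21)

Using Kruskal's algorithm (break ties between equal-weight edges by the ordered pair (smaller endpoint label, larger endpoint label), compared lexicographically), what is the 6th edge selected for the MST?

Sort edges by weight, then run Kruskal:
R2-R9 (3): add — endpoints in different components.
R4-R6 (5): add — endpoints in different components.
R4-R9 (5): add — endpoints in different components.
R1-R8 (13): add — endpoints in different components.
R5-R6 (14): add — endpoints in different components.
R1-R4 (15): add — endpoints in different components.
R7-R8 (15): add — endpoints in different components.
R5-R7 (18): skip — R7 and R5 already connected.
R1-R9 (19): skip — R9 and R1 already connected.
R4-R7 (19): skip — R4 and R7 already connected.
R2-R7 (20): skip — R7 and R2 already connected.
R2-R3 (21): add — endpoints in different components.
The 6th edge added is R1-R4.

R1-R4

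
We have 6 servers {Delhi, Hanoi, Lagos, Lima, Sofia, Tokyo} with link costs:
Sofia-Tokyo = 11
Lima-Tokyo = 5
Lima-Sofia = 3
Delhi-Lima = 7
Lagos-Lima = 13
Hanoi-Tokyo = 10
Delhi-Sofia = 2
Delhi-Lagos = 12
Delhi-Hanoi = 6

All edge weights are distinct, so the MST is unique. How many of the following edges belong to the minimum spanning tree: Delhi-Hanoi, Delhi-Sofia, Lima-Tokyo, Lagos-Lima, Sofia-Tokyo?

Kruskal: consider edges lightest-first.
Delhi-Sofia (2): add. Components now {Tokyo} {Delhi,Sofia} {Lima} {Lagos} {Hanoi}
Lima-Sofia (3): add. Components now {Tokyo} {Delhi,Lima,Sofia} {Lagos} {Hanoi}
Lima-Tokyo (5): add. Components now {Delhi,Lima,Sofia,Tokyo} {Lagos} {Hanoi}
Delhi-Hanoi (6): add. Components now {Delhi,Hanoi,Lima,Sofia,Tokyo} {Lagos}
Delhi-Lima (7): skip — Lima and Delhi already connected.
Hanoi-Tokyo (10): skip — Tokyo and Hanoi already connected.
Sofia-Tokyo (11): skip — Tokyo and Sofia already connected.
Delhi-Lagos (12): add. Components now {Delhi,Hanoi,Lagos,Lima,Sofia,Tokyo}
MST edge set: {Delhi-Sofia, Lima-Sofia, Lima-Tokyo, Delhi-Hanoi, Delhi-Lagos}.
Of the listed edges, {Delhi-Hanoi, Delhi-Sofia, Lima-Tokyo} are in the MST → 3.

3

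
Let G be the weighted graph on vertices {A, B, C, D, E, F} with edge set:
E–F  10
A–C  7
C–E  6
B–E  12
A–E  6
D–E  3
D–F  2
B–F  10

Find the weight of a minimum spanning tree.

27

Sort edges by weight, then run Kruskal:
D–F (2): add — endpoints in different components.
D–E (3): add — endpoints in different components.
A–E (6): add — endpoints in different components.
C–E (6): add — endpoints in different components.
A–C (7): skip — A and C already connected.
B–F (10): add — endpoints in different components.
MST edges: D–F, D–E, A–E, C–E, B–F; total weight 2+3+6+6+10 = 27.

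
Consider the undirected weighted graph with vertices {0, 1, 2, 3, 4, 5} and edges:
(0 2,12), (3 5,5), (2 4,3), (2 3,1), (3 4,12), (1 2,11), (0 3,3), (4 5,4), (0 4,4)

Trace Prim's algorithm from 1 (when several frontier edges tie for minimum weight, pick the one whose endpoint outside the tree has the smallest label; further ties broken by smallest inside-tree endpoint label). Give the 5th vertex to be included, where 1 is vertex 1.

4

Prim, starting at 1.
Step 1: cheapest edge leaving the tree is 1 2 (11); add 2.
Step 2: cheapest edge leaving the tree is 2 3 (1); add 3.
Step 3: cheapest edge leaving the tree is 0 3 (3); add 0.
Step 4: cheapest edge leaving the tree is 2 4 (3); add 4.
Step 5: cheapest edge leaving the tree is 4 5 (4); add 5.
Vertex order: 1, 2, 3, 0, 4, 5. The 5th vertex is 4.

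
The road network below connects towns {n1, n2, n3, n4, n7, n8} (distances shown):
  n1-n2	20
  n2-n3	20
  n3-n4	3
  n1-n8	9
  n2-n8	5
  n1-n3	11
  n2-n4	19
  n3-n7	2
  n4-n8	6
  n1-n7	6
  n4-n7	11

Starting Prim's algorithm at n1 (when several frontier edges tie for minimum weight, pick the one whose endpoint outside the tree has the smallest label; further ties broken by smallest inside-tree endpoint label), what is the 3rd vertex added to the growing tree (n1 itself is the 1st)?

Grow the tree from n1 using Prim:
Step 1: cheapest edge leaving the tree is n1-n7 (6); add n7.
Step 2: cheapest edge leaving the tree is n3-n7 (2); add n3.
Step 3: cheapest edge leaving the tree is n3-n4 (3); add n4.
Step 4: cheapest edge leaving the tree is n4-n8 (6); add n8.
Step 5: cheapest edge leaving the tree is n2-n8 (5); add n2.
Vertex order: n1, n7, n3, n4, n8, n2. The 3rd vertex is n3.

n3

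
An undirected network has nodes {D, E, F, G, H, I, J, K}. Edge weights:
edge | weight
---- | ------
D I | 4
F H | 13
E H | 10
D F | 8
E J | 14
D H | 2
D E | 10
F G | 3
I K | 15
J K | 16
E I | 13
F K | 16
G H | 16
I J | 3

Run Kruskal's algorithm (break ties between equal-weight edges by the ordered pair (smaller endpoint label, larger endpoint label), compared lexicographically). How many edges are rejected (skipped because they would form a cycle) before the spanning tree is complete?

Sort edges by weight, then run Kruskal:
D H (2): add — endpoints in different components.
F G (3): add — endpoints in different components.
I J (3): add — endpoints in different components.
D I (4): add — endpoints in different components.
D F (8): add — endpoints in different components.
D E (10): add — endpoints in different components.
E H (10): skip — E and H already connected.
E I (13): skip — E and I already connected.
F H (13): skip — F and H already connected.
E J (14): skip — E and J already connected.
I K (15): add — endpoints in different components.
Edges rejected before the tree was complete: 4.

4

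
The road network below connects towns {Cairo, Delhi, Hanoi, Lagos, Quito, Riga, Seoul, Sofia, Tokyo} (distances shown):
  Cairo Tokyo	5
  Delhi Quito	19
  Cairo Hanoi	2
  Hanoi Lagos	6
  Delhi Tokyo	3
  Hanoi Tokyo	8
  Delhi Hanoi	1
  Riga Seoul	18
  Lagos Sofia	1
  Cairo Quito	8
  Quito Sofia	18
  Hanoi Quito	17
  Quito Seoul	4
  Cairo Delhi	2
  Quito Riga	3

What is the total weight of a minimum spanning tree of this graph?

28

Kruskal: consider edges lightest-first.
Delhi Hanoi (1): add — endpoints in different components.
Lagos Sofia (1): add — endpoints in different components.
Cairo Delhi (2): add — endpoints in different components.
Cairo Hanoi (2): skip — Cairo and Hanoi already connected.
Delhi Tokyo (3): add — endpoints in different components.
Quito Riga (3): add — endpoints in different components.
Quito Seoul (4): add — endpoints in different components.
Cairo Tokyo (5): skip — Cairo and Tokyo already connected.
Hanoi Lagos (6): add — endpoints in different components.
Cairo Quito (8): add — endpoints in different components.
MST edges: Delhi Hanoi, Lagos Sofia, Cairo Delhi, Delhi Tokyo, Quito Riga, Quito Seoul, Hanoi Lagos, Cairo Quito; total weight 1+1+2+3+3+4+6+8 = 28.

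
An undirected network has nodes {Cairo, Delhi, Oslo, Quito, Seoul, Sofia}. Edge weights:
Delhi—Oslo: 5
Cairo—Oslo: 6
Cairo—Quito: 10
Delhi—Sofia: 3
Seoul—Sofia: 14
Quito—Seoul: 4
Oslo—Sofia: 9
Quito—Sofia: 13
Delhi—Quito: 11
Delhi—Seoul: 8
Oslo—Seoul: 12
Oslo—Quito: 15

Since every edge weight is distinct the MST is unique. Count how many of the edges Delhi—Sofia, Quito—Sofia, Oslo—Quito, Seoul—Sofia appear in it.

Sort edges by weight, then run Kruskal:
Delhi—Sofia (3): add. Components now {Delhi,Sofia} {Cairo} {Quito} {Seoul} {Oslo}
Quito—Seoul (4): add. Components now {Delhi,Sofia} {Cairo} {Quito,Seoul} {Oslo}
Delhi—Oslo (5): add. Components now {Delhi,Oslo,Sofia} {Cairo} {Quito,Seoul}
Cairo—Oslo (6): add. Components now {Cairo,Delhi,Oslo,Sofia} {Quito,Seoul}
Delhi—Seoul (8): add. Components now {Cairo,Delhi,Oslo,Quito,Seoul,Sofia}
MST edge set: {Delhi—Sofia, Quito—Seoul, Delhi—Oslo, Cairo—Oslo, Delhi—Seoul}.
Of the listed edges, {Delhi—Sofia} are in the MST → 1.

1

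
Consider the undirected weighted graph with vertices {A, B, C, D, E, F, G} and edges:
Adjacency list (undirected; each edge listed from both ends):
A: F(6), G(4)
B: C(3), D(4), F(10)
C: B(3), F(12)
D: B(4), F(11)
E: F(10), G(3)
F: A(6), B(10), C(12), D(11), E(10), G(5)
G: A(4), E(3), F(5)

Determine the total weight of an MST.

Kruskal: consider edges lightest-first.
B-C (3): add. Components now {A} {B,C} {D} {E} {F} {G}
E-G (3): add. Components now {A} {B,C} {D} {E,G} {F}
A-G (4): add. Components now {A,E,G} {B,C} {D} {F}
B-D (4): add. Components now {A,E,G} {B,C,D} {F}
F-G (5): add. Components now {A,E,F,G} {B,C,D}
A-F (6): skip — A and F already connected.
B-F (10): add. Components now {A,B,C,D,E,F,G}
MST edges: B-C, E-G, A-G, B-D, F-G, B-F; total weight 3+3+4+4+5+10 = 29.

29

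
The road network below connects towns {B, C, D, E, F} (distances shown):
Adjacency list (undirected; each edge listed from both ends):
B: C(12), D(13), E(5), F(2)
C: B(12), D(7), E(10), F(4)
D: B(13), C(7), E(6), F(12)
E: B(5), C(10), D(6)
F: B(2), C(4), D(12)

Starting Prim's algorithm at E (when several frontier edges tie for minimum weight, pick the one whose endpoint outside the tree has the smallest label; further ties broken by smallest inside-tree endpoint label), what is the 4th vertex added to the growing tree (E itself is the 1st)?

C

Prim's algorithm from E:
Step 1: frontier [B–E 5, D–E 6, C–E 10] → take B–E (5); add B.
Step 2: frontier [B–F 2, B–C 12, B–D 13, D–E 6, C–E 10] → take B–F (2); add F.
Step 3: frontier [B–C 12, B–D 13, D–E 6, C–E 10, C–F 4, D–F 12] → take C–F (4); add C.
Step 4: frontier [B–D 13, C–D 7, D–E 6, D–F 12] → take D–E (6); add D.
Vertex order: E, B, F, C, D. The 4th vertex is C.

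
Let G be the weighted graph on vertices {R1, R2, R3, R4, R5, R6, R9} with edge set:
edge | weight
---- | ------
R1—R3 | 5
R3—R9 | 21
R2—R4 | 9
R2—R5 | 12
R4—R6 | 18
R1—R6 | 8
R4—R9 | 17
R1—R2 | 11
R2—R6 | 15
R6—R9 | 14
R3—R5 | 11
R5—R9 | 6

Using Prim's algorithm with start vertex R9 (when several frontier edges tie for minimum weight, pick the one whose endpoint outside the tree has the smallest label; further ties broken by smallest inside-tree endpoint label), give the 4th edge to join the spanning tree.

R1-R6

Prim, starting at R9.
Step 1: frontier [R5—R9 6, R6—R9 14, R4—R9 17, R3—R9 21] → take R5—R9 (6); add R5.
Step 2: frontier [R3—R5 11, R2—R5 12, R6—R9 14, R4—R9 17, R3—R9 21] → take R3—R5 (11); add R3.
Step 3: frontier [R1—R3 5, R2—R5 12, R6—R9 14, R4—R9 17] → take R1—R3 (5); add R1.
Step 4: frontier [R1—R6 8, R1—R2 11, R2—R5 12, R6—R9 14, R4—R9 17] → take R1—R6 (8); add R6.
Step 5: frontier [R1—R2 11, R2—R5 12, R2—R6 15, R4—R6 18, R4—R9 17] → take R1—R2 (11); add R2.
Step 6: frontier [R2—R4 9, R4—R6 18, R4—R9 17] → take R2—R4 (9); add R4.
The 4th edge added is R1—R6.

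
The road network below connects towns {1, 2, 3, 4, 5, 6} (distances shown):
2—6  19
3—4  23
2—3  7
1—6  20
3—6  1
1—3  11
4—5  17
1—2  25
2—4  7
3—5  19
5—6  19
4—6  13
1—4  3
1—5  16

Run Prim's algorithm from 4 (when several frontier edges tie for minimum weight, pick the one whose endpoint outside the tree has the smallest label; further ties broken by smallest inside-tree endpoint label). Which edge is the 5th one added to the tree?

1-5

Prim, starting at 4.
Step 1: cheapest edge leaving the tree is 1—4 (3); add 1.
Step 2: cheapest edge leaving the tree is 2—4 (7); add 2.
Step 3: cheapest edge leaving the tree is 2—3 (7); add 3.
Step 4: cheapest edge leaving the tree is 3—6 (1); add 6.
Step 5: cheapest edge leaving the tree is 1—5 (16); add 5.
The 5th edge added is 1—5.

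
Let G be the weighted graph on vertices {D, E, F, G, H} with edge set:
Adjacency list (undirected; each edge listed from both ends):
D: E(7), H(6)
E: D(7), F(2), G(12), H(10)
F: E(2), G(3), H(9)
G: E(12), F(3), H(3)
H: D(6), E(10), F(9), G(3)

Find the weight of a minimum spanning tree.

14

Kruskal: consider edges lightest-first.
E-F (2): add. Components now {D} {E,F} {G} {H}
F-G (3): add. Components now {D} {E,F,G} {H}
G-H (3): add. Components now {D} {E,F,G,H}
D-H (6): add. Components now {D,E,F,G,H}
MST edges: E-F, F-G, G-H, D-H; total weight 2+3+3+6 = 14.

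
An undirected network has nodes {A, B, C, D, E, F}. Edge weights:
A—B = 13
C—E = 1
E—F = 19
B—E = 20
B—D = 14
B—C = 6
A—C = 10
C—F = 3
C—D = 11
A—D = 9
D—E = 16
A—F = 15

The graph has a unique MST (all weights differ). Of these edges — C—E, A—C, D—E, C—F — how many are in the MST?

3

Kruskal's algorithm — process edges by increasing weight (ties by edge label):
C—E (1): add. Components now {A} {B} {C,E} {D} {F}
C—F (3): add. Components now {A} {B} {C,E,F} {D}
B—C (6): add. Components now {A} {B,C,E,F} {D}
A—D (9): add. Components now {A,D} {B,C,E,F}
A—C (10): add. Components now {A,B,C,D,E,F}
MST edge set: {C—E, C—F, B—C, A—D, A—C}.
Of the listed edges, {C—E, A—C, C—F} are in the MST → 3.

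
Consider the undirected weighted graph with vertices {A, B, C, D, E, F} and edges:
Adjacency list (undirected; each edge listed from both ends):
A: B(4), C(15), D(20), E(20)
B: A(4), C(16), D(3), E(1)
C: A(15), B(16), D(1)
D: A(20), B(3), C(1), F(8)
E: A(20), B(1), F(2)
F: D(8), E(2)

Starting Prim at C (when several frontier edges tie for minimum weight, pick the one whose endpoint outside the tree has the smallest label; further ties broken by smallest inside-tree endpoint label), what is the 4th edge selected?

Grow the tree from C using Prim:
Step 1: frontier [C—D 1, A—C 15, B—C 16] → take C—D (1); add D.
Step 2: frontier [A—C 15, B—C 16, B—D 3, D—F 8, A—D 20] → take B—D (3); add B.
Step 3: frontier [B—E 1, A—B 4, A—C 15, D—F 8, A—D 20] → take B—E (1); add E.
Step 4: frontier [A—B 4, A—C 15, D—F 8, A—D 20, E—F 2, A—E 20] → take E—F (2); add F.
Step 5: frontier [A—B 4, A—C 15, A—D 20, A—E 20] → take A—B (4); add A.
The 4th edge added is E—F.

E-F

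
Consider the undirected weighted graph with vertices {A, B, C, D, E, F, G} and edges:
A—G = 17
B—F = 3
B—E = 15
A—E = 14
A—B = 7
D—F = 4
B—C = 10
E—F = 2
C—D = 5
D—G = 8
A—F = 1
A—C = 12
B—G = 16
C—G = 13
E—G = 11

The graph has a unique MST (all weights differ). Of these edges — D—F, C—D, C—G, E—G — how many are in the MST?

Kruskal's algorithm — process edges by increasing weight (ties by edge label):
A—F (1): add — endpoints in different components.
E—F (2): add — endpoints in different components.
B—F (3): add — endpoints in different components.
D—F (4): add — endpoints in different components.
C—D (5): add — endpoints in different components.
A—B (7): skip — A and B already connected.
D—G (8): add — endpoints in different components.
MST edge set: {A—F, E—F, B—F, D—F, C—D, D—G}.
Of the listed edges, {D—F, C—D} are in the MST → 2.

2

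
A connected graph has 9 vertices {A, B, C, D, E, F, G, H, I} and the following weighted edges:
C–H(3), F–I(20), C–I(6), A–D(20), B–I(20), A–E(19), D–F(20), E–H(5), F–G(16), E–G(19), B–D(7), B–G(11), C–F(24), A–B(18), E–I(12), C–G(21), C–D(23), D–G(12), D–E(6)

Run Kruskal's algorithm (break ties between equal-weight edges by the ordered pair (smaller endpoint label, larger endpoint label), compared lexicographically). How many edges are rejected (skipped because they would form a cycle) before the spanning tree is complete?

Kruskal: consider edges lightest-first.
C–H (3): add — endpoints in different components.
E–H (5): add — endpoints in different components.
C–I (6): add — endpoints in different components.
D–E (6): add — endpoints in different components.
B–D (7): add — endpoints in different components.
B–G (11): add — endpoints in different components.
D–G (12): skip — D and G already connected.
E–I (12): skip — E and I already connected.
F–G (16): add — endpoints in different components.
A–B (18): add — endpoints in different components.
Edges rejected before the tree was complete: 2.

2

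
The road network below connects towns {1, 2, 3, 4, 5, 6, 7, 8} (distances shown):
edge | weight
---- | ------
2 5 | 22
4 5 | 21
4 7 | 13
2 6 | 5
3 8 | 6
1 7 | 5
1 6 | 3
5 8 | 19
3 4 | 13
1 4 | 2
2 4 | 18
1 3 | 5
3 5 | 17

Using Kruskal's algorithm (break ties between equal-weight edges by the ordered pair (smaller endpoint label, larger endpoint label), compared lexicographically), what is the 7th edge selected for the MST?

3-5

Kruskal's algorithm — process edges by increasing weight (ties by edge label):
1 4 (2): add — endpoints in different components.
1 6 (3): add — endpoints in different components.
1 3 (5): add — endpoints in different components.
1 7 (5): add — endpoints in different components.
2 6 (5): add — endpoints in different components.
3 8 (6): add — endpoints in different components.
3 4 (13): skip — 3 and 4 already connected.
4 7 (13): skip — 4 and 7 already connected.
3 5 (17): add — endpoints in different components.
The 7th edge added is 3 5.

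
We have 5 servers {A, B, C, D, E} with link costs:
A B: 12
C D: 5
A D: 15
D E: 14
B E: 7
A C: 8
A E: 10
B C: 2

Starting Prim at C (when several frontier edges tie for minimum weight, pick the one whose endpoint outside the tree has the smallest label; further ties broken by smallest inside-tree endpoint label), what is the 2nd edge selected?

Prim, starting at C.
Step 1: frontier [B C 2, C D 5, A C 8] → take B C (2); add B.
Step 2: frontier [B E 7, A B 12, C D 5, A C 8] → take C D (5); add D.
Step 3: frontier [B E 7, A B 12, A C 8, D E 14, A D 15] → take B E (7); add E.
Step 4: frontier [A B 12, A C 8, A D 15, A E 10] → take A C (8); add A.
The 2nd edge added is C D.

C-D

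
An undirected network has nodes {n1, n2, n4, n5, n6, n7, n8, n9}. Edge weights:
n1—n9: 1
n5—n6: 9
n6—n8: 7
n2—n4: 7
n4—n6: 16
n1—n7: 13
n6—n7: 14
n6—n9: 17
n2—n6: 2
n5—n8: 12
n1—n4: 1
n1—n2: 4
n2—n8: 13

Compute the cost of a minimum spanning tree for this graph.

Grow the tree from n5 using Prim:
Step 1: frontier [n5—n6 9, n5—n8 12] → take n5—n6 (9); add n6.
Step 2: frontier [n5—n8 12, n2—n6 2, n6—n8 7, n6—n7 14, n4—n6 16, n6—n9 17] → take n2—n6 (2); add n2.
Step 3: frontier [n1—n2 4, n2—n4 7, n2—n8 13, n5—n8 12, n6—n8 7, n6—n7 14, n4—n6 16, n6—n9 17] → take n1—n2 (4); add n1.
Step 4: frontier [n1—n4 1, n1—n9 1, n1—n7 13, n2—n4 7, n2—n8 13, n5—n8 12, n6—n8 7, n6—n7 14, n4—n6 16, n6—n9 17] → take n1—n4 (1); add n4.
Step 5: frontier [n1—n9 1, n1—n7 13, n2—n8 13, n5—n8 12, n6—n8 7, n6—n7 14, n6—n9 17] → take n1—n9 (1); add n9.
Step 6: frontier [n1—n7 13, n2—n8 13, n5—n8 12, n6—n8 7, n6—n7 14] → take n6—n8 (7); add n8.
Step 7: frontier [n1—n7 13, n6—n7 14] → take n1—n7 (13); add n7.
MST edges: n5—n6, n2—n6, n1—n2, n1—n4, n1—n9, n6—n8, n1—n7; total weight 9+2+4+1+1+7+13 = 37.

37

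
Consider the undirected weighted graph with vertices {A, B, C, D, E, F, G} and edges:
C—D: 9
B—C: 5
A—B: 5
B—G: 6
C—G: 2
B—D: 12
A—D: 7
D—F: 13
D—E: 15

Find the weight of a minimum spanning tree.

47

Kruskal: consider edges lightest-first.
C—G (2): add — endpoints in different components.
A—B (5): add — endpoints in different components.
B—C (5): add — endpoints in different components.
B—G (6): skip — B and G already connected.
A—D (7): add — endpoints in different components.
C—D (9): skip — C and D already connected.
B—D (12): skip — B and D already connected.
D—F (13): add — endpoints in different components.
D—E (15): add — endpoints in different components.
MST edges: C—G, A—B, B—C, A—D, D—F, D—E; total weight 2+5+5+7+13+15 = 47.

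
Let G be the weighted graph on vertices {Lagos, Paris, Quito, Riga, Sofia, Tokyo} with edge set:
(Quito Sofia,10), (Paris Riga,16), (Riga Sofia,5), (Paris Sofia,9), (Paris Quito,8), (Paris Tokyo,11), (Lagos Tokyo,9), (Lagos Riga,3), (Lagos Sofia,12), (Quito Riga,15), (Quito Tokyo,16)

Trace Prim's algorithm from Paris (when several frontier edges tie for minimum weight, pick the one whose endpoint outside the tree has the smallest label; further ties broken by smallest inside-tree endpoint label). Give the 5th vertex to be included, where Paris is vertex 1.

Grow the tree from Paris using Prim:
Step 1: frontier [Paris Quito 8, Paris Sofia 9, Paris Tokyo 11, Paris Riga 16] → take Paris Quito (8); add Quito.
Step 2: frontier [Paris Sofia 9, Paris Tokyo 11, Paris Riga 16, Quito Sofia 10, Quito Riga 15, Quito Tokyo 16] → take Paris Sofia (9); add Sofia.
Step 3: frontier [Paris Tokyo 11, Paris Riga 16, Quito Riga 15, Quito Tokyo 16, Riga Sofia 5, Lagos Sofia 12] → take Riga Sofia (5); add Riga.
Step 4: frontier [Paris Tokyo 11, Quito Tokyo 16, Lagos Riga 3, Lagos Sofia 12] → take Lagos Riga (3); add Lagos.
Step 5: frontier [Lagos Tokyo 9, Paris Tokyo 11, Quito Tokyo 16] → take Lagos Tokyo (9); add Tokyo.
Vertex order: Paris, Quito, Sofia, Riga, Lagos, Tokyo. The 5th vertex is Lagos.

Lagos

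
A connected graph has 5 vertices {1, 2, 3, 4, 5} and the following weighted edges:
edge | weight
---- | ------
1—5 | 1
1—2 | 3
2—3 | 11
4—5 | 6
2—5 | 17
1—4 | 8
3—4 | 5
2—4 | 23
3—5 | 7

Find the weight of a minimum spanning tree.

Prim, starting at 2.
Step 1: cheapest edge leaving the tree is 1—2 (3); add 1.
Step 2: cheapest edge leaving the tree is 1—5 (1); add 5.
Step 3: cheapest edge leaving the tree is 4—5 (6); add 4.
Step 4: cheapest edge leaving the tree is 3—4 (5); add 3.
MST edges: 1—2, 1—5, 4—5, 3—4; total weight 3+1+6+5 = 15.

15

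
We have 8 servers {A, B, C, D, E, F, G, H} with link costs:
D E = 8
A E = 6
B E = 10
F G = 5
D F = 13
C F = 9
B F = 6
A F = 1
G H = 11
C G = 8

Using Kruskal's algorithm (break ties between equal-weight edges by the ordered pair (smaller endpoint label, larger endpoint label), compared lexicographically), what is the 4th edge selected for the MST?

Kruskal: consider edges lightest-first.
A F (1): add — endpoints in different components.
F G (5): add — endpoints in different components.
A E (6): add — endpoints in different components.
B F (6): add — endpoints in different components.
C G (8): add — endpoints in different components.
D E (8): add — endpoints in different components.
C F (9): skip — C and F already connected.
B E (10): skip — B and E already connected.
G H (11): add — endpoints in different components.
The 4th edge added is B F.

B-F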